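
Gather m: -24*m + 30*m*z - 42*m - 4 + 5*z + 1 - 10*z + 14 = m*(30*z - 66) - 5*z + 11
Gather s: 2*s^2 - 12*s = 2*s^2 - 12*s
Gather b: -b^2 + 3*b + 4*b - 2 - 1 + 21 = -b^2 + 7*b + 18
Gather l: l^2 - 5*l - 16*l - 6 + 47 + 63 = l^2 - 21*l + 104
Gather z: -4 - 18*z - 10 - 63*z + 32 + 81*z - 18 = 0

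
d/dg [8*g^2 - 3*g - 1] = 16*g - 3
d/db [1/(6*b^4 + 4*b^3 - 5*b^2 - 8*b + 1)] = 2*(-12*b^3 - 6*b^2 + 5*b + 4)/(6*b^4 + 4*b^3 - 5*b^2 - 8*b + 1)^2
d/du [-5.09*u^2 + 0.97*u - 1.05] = 0.97 - 10.18*u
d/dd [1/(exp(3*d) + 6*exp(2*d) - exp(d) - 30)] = (-3*exp(2*d) - 12*exp(d) + 1)*exp(d)/(exp(3*d) + 6*exp(2*d) - exp(d) - 30)^2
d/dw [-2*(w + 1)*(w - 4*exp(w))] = 8*w*exp(w) - 4*w + 16*exp(w) - 2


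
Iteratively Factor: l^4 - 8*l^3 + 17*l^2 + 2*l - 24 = (l + 1)*(l^3 - 9*l^2 + 26*l - 24) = (l - 2)*(l + 1)*(l^2 - 7*l + 12) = (l - 4)*(l - 2)*(l + 1)*(l - 3)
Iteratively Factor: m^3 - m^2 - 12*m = (m - 4)*(m^2 + 3*m) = m*(m - 4)*(m + 3)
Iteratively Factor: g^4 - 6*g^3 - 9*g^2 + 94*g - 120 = (g - 2)*(g^3 - 4*g^2 - 17*g + 60) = (g - 2)*(g + 4)*(g^2 - 8*g + 15) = (g - 5)*(g - 2)*(g + 4)*(g - 3)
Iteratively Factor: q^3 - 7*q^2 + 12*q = (q - 3)*(q^2 - 4*q) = (q - 4)*(q - 3)*(q)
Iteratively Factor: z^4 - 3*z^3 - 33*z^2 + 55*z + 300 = (z + 4)*(z^3 - 7*z^2 - 5*z + 75) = (z - 5)*(z + 4)*(z^2 - 2*z - 15) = (z - 5)*(z + 3)*(z + 4)*(z - 5)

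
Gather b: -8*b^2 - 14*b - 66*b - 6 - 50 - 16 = -8*b^2 - 80*b - 72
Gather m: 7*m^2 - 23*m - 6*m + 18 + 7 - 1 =7*m^2 - 29*m + 24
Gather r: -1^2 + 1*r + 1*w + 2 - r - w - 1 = 0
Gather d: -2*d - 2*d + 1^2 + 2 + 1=4 - 4*d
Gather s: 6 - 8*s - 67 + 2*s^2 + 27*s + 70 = 2*s^2 + 19*s + 9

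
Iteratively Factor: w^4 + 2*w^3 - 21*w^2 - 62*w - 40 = (w + 4)*(w^3 - 2*w^2 - 13*w - 10) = (w + 2)*(w + 4)*(w^2 - 4*w - 5) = (w + 1)*(w + 2)*(w + 4)*(w - 5)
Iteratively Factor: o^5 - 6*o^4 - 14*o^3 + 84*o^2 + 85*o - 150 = (o + 3)*(o^4 - 9*o^3 + 13*o^2 + 45*o - 50) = (o + 2)*(o + 3)*(o^3 - 11*o^2 + 35*o - 25) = (o - 5)*(o + 2)*(o + 3)*(o^2 - 6*o + 5) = (o - 5)^2*(o + 2)*(o + 3)*(o - 1)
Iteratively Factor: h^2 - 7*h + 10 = (h - 2)*(h - 5)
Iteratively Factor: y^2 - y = (y - 1)*(y)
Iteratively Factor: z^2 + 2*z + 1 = (z + 1)*(z + 1)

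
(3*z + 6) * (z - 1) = 3*z^2 + 3*z - 6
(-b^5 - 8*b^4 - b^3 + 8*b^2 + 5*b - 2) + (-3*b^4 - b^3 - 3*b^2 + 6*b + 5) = -b^5 - 11*b^4 - 2*b^3 + 5*b^2 + 11*b + 3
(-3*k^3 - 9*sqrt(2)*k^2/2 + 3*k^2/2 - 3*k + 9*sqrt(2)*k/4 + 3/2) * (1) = -3*k^3 - 9*sqrt(2)*k^2/2 + 3*k^2/2 - 3*k + 9*sqrt(2)*k/4 + 3/2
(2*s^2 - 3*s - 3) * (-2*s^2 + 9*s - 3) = -4*s^4 + 24*s^3 - 27*s^2 - 18*s + 9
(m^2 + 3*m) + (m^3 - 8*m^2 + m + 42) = m^3 - 7*m^2 + 4*m + 42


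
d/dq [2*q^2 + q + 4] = 4*q + 1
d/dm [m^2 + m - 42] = 2*m + 1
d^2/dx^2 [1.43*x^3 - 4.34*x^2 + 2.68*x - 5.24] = 8.58*x - 8.68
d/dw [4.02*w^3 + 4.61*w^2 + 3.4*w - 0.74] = 12.06*w^2 + 9.22*w + 3.4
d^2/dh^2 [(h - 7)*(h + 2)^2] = 6*h - 6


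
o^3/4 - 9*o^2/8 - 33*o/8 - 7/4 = (o/4 + 1/2)*(o - 7)*(o + 1/2)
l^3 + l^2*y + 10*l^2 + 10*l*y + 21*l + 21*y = (l + 3)*(l + 7)*(l + y)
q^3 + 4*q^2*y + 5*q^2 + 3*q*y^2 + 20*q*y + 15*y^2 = (q + 5)*(q + y)*(q + 3*y)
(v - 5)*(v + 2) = v^2 - 3*v - 10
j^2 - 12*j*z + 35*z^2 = (j - 7*z)*(j - 5*z)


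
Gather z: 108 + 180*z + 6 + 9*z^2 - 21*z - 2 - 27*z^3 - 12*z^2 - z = -27*z^3 - 3*z^2 + 158*z + 112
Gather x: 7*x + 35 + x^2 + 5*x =x^2 + 12*x + 35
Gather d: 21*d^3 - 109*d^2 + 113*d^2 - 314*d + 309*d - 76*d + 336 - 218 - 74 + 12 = 21*d^3 + 4*d^2 - 81*d + 56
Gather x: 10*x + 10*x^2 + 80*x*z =10*x^2 + x*(80*z + 10)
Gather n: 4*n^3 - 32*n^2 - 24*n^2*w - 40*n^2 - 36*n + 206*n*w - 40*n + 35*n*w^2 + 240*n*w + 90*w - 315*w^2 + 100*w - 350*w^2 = 4*n^3 + n^2*(-24*w - 72) + n*(35*w^2 + 446*w - 76) - 665*w^2 + 190*w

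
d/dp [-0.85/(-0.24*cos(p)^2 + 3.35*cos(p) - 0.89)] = (0.408*cos(p) - 2.8475)*sin(p)/(0.24*cos(p)^2 - 3.35*cos(p) + 0.89)^2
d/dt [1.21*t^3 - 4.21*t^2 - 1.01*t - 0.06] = 3.63*t^2 - 8.42*t - 1.01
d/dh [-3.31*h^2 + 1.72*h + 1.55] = 1.72 - 6.62*h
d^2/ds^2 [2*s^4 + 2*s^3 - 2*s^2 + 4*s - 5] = 24*s^2 + 12*s - 4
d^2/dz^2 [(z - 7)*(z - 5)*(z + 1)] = 6*z - 22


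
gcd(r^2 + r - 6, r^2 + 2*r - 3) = r + 3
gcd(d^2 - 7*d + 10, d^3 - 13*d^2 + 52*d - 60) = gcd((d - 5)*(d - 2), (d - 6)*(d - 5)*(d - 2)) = d^2 - 7*d + 10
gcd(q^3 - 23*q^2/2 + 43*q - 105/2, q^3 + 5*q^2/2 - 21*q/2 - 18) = q - 3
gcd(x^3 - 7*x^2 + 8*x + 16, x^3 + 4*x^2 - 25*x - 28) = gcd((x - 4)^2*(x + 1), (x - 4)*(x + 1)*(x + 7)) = x^2 - 3*x - 4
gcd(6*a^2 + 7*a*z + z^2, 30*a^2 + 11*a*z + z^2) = 6*a + z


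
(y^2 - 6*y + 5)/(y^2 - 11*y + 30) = (y - 1)/(y - 6)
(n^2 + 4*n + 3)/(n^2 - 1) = (n + 3)/(n - 1)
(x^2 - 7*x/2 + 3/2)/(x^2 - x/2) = (x - 3)/x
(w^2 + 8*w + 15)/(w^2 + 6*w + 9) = (w + 5)/(w + 3)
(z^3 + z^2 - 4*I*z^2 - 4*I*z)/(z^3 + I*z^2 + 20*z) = (z + 1)/(z + 5*I)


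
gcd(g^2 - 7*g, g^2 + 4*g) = g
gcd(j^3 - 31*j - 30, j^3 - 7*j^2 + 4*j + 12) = j^2 - 5*j - 6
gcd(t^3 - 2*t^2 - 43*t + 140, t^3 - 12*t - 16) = t - 4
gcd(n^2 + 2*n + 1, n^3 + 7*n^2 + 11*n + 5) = n^2 + 2*n + 1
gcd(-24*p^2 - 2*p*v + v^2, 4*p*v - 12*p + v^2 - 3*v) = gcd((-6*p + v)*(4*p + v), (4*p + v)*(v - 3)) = 4*p + v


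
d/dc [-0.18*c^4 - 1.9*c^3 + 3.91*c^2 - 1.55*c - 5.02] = -0.72*c^3 - 5.7*c^2 + 7.82*c - 1.55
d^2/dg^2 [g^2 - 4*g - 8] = 2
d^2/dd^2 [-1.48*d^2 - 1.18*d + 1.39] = -2.96000000000000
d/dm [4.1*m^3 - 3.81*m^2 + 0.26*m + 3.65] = 12.3*m^2 - 7.62*m + 0.26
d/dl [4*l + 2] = 4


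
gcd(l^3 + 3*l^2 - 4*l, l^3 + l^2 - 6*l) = l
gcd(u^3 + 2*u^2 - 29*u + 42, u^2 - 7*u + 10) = u - 2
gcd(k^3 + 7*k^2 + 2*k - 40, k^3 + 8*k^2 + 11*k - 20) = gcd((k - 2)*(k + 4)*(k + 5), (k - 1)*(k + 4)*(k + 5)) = k^2 + 9*k + 20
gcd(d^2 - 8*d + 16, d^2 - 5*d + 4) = d - 4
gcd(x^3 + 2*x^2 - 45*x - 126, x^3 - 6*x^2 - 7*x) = x - 7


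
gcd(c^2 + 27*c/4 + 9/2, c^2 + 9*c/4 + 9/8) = c + 3/4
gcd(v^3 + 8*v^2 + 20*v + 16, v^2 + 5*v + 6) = v + 2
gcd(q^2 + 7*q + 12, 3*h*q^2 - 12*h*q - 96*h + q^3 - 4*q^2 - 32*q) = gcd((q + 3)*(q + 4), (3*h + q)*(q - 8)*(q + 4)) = q + 4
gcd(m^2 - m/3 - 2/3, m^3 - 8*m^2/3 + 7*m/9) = 1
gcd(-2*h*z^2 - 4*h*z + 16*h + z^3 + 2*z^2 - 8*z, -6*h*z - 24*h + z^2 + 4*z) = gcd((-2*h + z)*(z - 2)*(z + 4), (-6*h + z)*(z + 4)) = z + 4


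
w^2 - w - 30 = (w - 6)*(w + 5)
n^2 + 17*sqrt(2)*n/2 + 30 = (n + 5*sqrt(2)/2)*(n + 6*sqrt(2))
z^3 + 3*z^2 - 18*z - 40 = (z - 4)*(z + 2)*(z + 5)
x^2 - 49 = (x - 7)*(x + 7)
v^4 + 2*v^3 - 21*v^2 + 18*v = v*(v - 3)*(v - 1)*(v + 6)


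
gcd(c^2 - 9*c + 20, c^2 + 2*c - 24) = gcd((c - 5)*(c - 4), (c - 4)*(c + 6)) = c - 4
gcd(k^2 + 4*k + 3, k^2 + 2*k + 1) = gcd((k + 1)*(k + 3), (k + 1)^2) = k + 1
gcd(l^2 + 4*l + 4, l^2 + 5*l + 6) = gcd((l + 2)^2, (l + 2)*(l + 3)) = l + 2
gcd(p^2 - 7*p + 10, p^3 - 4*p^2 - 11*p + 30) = p^2 - 7*p + 10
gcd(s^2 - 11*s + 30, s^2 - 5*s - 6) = s - 6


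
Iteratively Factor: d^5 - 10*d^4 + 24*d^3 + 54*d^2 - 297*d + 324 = (d - 3)*(d^4 - 7*d^3 + 3*d^2 + 63*d - 108) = (d - 3)^2*(d^3 - 4*d^2 - 9*d + 36) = (d - 3)^3*(d^2 - d - 12) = (d - 4)*(d - 3)^3*(d + 3)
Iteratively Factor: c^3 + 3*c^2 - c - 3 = (c - 1)*(c^2 + 4*c + 3) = (c - 1)*(c + 1)*(c + 3)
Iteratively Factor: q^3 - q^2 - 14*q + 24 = (q + 4)*(q^2 - 5*q + 6) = (q - 3)*(q + 4)*(q - 2)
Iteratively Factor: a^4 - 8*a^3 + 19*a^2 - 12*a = (a - 3)*(a^3 - 5*a^2 + 4*a) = (a - 4)*(a - 3)*(a^2 - a) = (a - 4)*(a - 3)*(a - 1)*(a)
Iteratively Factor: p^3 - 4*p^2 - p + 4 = (p + 1)*(p^2 - 5*p + 4) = (p - 1)*(p + 1)*(p - 4)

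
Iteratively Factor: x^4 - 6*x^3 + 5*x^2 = (x - 5)*(x^3 - x^2) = x*(x - 5)*(x^2 - x) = x*(x - 5)*(x - 1)*(x)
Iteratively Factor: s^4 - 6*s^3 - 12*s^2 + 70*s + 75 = (s - 5)*(s^3 - s^2 - 17*s - 15) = (s - 5)*(s + 3)*(s^2 - 4*s - 5) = (s - 5)^2*(s + 3)*(s + 1)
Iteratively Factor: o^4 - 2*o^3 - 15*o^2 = (o)*(o^3 - 2*o^2 - 15*o) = o^2*(o^2 - 2*o - 15) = o^2*(o + 3)*(o - 5)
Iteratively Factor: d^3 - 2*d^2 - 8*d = (d + 2)*(d^2 - 4*d) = (d - 4)*(d + 2)*(d)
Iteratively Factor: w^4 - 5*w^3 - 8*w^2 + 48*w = (w)*(w^3 - 5*w^2 - 8*w + 48) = w*(w - 4)*(w^2 - w - 12) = w*(w - 4)*(w + 3)*(w - 4)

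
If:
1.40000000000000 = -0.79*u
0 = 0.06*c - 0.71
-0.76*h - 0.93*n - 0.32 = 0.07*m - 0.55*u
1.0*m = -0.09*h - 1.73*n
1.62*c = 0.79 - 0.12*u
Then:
No Solution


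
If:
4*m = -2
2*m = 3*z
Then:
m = -1/2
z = -1/3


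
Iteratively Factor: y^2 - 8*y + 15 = (y - 5)*(y - 3)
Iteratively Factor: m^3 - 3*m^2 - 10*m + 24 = (m - 2)*(m^2 - m - 12) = (m - 2)*(m + 3)*(m - 4)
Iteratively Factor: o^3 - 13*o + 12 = (o - 1)*(o^2 + o - 12) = (o - 3)*(o - 1)*(o + 4)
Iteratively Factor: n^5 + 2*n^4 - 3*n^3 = (n + 3)*(n^4 - n^3) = n*(n + 3)*(n^3 - n^2) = n^2*(n + 3)*(n^2 - n) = n^2*(n - 1)*(n + 3)*(n)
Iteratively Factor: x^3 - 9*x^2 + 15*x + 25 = (x - 5)*(x^2 - 4*x - 5) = (x - 5)*(x + 1)*(x - 5)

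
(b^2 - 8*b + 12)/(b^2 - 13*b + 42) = (b - 2)/(b - 7)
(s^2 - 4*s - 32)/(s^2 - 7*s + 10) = (s^2 - 4*s - 32)/(s^2 - 7*s + 10)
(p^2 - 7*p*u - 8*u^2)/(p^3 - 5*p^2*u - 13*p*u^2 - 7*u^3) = (p - 8*u)/(p^2 - 6*p*u - 7*u^2)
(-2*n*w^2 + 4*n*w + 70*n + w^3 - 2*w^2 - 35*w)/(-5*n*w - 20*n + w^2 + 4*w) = (2*n*w^2 - 4*n*w - 70*n - w^3 + 2*w^2 + 35*w)/(5*n*w + 20*n - w^2 - 4*w)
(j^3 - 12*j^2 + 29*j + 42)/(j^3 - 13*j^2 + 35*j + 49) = (j - 6)/(j - 7)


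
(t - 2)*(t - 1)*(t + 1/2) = t^3 - 5*t^2/2 + t/2 + 1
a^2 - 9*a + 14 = (a - 7)*(a - 2)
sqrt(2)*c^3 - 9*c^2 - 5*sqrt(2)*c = c*(c - 5*sqrt(2))*(sqrt(2)*c + 1)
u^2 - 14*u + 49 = (u - 7)^2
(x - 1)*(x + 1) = x^2 - 1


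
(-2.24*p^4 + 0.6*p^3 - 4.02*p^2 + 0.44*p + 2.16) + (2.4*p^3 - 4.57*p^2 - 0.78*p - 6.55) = -2.24*p^4 + 3.0*p^3 - 8.59*p^2 - 0.34*p - 4.39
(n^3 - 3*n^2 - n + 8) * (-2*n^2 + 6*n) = -2*n^5 + 12*n^4 - 16*n^3 - 22*n^2 + 48*n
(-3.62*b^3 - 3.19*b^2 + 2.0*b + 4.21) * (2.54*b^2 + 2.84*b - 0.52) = -9.1948*b^5 - 18.3834*b^4 - 2.0972*b^3 + 18.0322*b^2 + 10.9164*b - 2.1892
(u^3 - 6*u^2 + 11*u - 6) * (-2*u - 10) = -2*u^4 + 2*u^3 + 38*u^2 - 98*u + 60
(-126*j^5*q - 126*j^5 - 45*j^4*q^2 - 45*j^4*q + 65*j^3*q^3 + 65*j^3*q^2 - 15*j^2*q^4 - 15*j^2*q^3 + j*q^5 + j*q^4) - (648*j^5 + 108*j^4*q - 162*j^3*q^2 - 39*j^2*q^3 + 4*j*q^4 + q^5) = -126*j^5*q - 774*j^5 - 45*j^4*q^2 - 153*j^4*q + 65*j^3*q^3 + 227*j^3*q^2 - 15*j^2*q^4 + 24*j^2*q^3 + j*q^5 - 3*j*q^4 - q^5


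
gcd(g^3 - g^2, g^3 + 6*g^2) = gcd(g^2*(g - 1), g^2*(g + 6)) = g^2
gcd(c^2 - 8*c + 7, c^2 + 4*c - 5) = c - 1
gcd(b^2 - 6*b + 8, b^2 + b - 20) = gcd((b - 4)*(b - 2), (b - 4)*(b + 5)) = b - 4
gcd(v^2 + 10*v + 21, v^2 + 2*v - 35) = v + 7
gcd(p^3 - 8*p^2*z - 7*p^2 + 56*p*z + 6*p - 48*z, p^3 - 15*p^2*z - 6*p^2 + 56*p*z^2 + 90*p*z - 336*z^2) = -p^2 + 8*p*z + 6*p - 48*z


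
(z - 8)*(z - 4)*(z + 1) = z^3 - 11*z^2 + 20*z + 32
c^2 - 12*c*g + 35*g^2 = (c - 7*g)*(c - 5*g)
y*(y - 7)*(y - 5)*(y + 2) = y^4 - 10*y^3 + 11*y^2 + 70*y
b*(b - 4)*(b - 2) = b^3 - 6*b^2 + 8*b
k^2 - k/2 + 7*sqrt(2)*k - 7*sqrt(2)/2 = (k - 1/2)*(k + 7*sqrt(2))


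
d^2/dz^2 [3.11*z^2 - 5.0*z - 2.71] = 6.22000000000000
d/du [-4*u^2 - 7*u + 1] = -8*u - 7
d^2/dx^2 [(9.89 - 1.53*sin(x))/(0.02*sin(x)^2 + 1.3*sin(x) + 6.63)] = (0.000612000000000001*sin(x)^5 - 0.055604*sin(x)^4 - 1.989912*sin(x)^3 - 24.631778*sin(x)^2 + 155.256075*sin(x) + 57.179512)/(0.02*sin(x)^2 + 1.3*sin(x) + 6.63)^3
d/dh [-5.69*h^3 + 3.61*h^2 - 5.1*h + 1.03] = -17.07*h^2 + 7.22*h - 5.1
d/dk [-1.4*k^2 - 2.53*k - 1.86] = -2.8*k - 2.53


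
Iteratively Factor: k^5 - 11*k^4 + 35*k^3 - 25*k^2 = (k - 5)*(k^4 - 6*k^3 + 5*k^2) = (k - 5)^2*(k^3 - k^2) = k*(k - 5)^2*(k^2 - k) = k^2*(k - 5)^2*(k - 1)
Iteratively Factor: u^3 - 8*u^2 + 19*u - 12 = (u - 4)*(u^2 - 4*u + 3) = (u - 4)*(u - 1)*(u - 3)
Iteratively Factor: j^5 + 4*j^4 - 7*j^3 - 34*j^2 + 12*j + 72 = (j + 3)*(j^4 + j^3 - 10*j^2 - 4*j + 24) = (j + 2)*(j + 3)*(j^3 - j^2 - 8*j + 12) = (j - 2)*(j + 2)*(j + 3)*(j^2 + j - 6) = (j - 2)*(j + 2)*(j + 3)^2*(j - 2)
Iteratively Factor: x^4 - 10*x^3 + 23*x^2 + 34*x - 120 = (x - 3)*(x^3 - 7*x^2 + 2*x + 40) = (x - 4)*(x - 3)*(x^2 - 3*x - 10) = (x - 4)*(x - 3)*(x + 2)*(x - 5)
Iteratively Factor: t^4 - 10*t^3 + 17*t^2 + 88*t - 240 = (t - 4)*(t^3 - 6*t^2 - 7*t + 60) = (t - 4)*(t + 3)*(t^2 - 9*t + 20) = (t - 5)*(t - 4)*(t + 3)*(t - 4)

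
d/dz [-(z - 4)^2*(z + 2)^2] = -4*z^3 + 12*z^2 + 24*z - 32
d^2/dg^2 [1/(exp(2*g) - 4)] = 4*(exp(2*g) + 4)*exp(2*g)/(exp(2*g) - 4)^3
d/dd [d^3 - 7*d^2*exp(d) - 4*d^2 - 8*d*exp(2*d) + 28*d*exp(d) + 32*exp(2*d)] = -7*d^2*exp(d) + 3*d^2 - 16*d*exp(2*d) + 14*d*exp(d) - 8*d + 56*exp(2*d) + 28*exp(d)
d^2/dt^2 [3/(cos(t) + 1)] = 3*(sin(t)^2 + cos(t) + 1)/(cos(t) + 1)^3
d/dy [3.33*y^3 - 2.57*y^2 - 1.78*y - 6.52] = 9.99*y^2 - 5.14*y - 1.78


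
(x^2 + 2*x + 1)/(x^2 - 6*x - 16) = (x^2 + 2*x + 1)/(x^2 - 6*x - 16)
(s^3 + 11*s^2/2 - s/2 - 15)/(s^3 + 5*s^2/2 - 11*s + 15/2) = (s + 2)/(s - 1)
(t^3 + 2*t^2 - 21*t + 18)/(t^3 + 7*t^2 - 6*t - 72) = (t - 1)/(t + 4)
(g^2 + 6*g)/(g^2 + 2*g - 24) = g/(g - 4)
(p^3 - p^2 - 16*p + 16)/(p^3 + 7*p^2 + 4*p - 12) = (p^2 - 16)/(p^2 + 8*p + 12)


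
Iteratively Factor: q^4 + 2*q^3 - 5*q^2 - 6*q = (q)*(q^3 + 2*q^2 - 5*q - 6) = q*(q - 2)*(q^2 + 4*q + 3) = q*(q - 2)*(q + 3)*(q + 1)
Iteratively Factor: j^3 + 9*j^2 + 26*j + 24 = (j + 3)*(j^2 + 6*j + 8) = (j + 3)*(j + 4)*(j + 2)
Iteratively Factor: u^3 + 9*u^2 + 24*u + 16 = (u + 4)*(u^2 + 5*u + 4) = (u + 1)*(u + 4)*(u + 4)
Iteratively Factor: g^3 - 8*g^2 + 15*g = (g - 5)*(g^2 - 3*g) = (g - 5)*(g - 3)*(g)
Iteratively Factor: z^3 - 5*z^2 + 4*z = (z)*(z^2 - 5*z + 4) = z*(z - 4)*(z - 1)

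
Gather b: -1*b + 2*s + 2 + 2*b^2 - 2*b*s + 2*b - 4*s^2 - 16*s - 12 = 2*b^2 + b*(1 - 2*s) - 4*s^2 - 14*s - 10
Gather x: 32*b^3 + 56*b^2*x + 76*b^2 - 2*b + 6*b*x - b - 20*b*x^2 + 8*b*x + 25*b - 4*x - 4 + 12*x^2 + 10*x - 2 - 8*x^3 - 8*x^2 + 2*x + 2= 32*b^3 + 76*b^2 + 22*b - 8*x^3 + x^2*(4 - 20*b) + x*(56*b^2 + 14*b + 8) - 4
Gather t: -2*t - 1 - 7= -2*t - 8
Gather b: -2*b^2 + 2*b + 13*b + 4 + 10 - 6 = -2*b^2 + 15*b + 8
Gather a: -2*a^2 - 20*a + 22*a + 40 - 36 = -2*a^2 + 2*a + 4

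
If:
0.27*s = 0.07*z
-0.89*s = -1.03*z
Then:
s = 0.00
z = 0.00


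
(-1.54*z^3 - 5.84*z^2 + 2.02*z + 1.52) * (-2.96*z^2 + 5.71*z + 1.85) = 4.5584*z^5 + 8.493*z^4 - 42.1746*z^3 - 3.769*z^2 + 12.4162*z + 2.812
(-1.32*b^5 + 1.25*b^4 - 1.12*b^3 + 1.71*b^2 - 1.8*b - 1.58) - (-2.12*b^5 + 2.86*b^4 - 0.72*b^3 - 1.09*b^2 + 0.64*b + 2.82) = 0.8*b^5 - 1.61*b^4 - 0.4*b^3 + 2.8*b^2 - 2.44*b - 4.4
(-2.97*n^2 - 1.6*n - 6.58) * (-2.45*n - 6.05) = 7.2765*n^3 + 21.8885*n^2 + 25.801*n + 39.809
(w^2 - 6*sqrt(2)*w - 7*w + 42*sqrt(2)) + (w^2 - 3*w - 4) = 2*w^2 - 10*w - 6*sqrt(2)*w - 4 + 42*sqrt(2)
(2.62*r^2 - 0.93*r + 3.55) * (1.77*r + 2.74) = 4.6374*r^3 + 5.5327*r^2 + 3.7353*r + 9.727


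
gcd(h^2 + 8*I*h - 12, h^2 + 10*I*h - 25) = 1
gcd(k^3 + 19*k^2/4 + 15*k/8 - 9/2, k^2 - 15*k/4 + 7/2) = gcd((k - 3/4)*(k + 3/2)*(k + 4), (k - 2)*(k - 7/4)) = 1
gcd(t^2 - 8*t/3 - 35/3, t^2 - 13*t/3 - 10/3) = t - 5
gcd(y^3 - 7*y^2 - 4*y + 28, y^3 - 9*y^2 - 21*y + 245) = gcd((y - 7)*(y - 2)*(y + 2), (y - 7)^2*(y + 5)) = y - 7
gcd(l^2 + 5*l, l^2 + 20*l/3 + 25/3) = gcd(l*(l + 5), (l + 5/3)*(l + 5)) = l + 5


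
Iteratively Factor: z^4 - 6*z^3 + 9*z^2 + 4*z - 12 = (z - 3)*(z^3 - 3*z^2 + 4) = (z - 3)*(z - 2)*(z^2 - z - 2) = (z - 3)*(z - 2)^2*(z + 1)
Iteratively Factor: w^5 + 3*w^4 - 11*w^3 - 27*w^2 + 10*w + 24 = (w + 2)*(w^4 + w^3 - 13*w^2 - w + 12) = (w + 1)*(w + 2)*(w^3 - 13*w + 12) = (w - 3)*(w + 1)*(w + 2)*(w^2 + 3*w - 4) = (w - 3)*(w - 1)*(w + 1)*(w + 2)*(w + 4)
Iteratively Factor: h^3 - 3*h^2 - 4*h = (h + 1)*(h^2 - 4*h) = (h - 4)*(h + 1)*(h)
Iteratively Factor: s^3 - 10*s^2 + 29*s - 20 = (s - 5)*(s^2 - 5*s + 4) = (s - 5)*(s - 4)*(s - 1)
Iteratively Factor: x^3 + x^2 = (x)*(x^2 + x) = x^2*(x + 1)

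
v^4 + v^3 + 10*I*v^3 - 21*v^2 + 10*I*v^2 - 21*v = v*(v + 1)*(v + 3*I)*(v + 7*I)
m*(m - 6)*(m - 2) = m^3 - 8*m^2 + 12*m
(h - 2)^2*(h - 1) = h^3 - 5*h^2 + 8*h - 4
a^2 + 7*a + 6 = (a + 1)*(a + 6)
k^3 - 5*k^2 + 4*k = k*(k - 4)*(k - 1)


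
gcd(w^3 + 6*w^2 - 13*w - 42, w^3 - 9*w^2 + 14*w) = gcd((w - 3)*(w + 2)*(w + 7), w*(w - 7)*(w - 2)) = 1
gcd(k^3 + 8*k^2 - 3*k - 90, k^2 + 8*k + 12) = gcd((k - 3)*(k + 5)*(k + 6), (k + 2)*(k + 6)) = k + 6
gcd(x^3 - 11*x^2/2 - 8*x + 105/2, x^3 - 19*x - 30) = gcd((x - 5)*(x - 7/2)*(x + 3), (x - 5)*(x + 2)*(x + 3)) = x^2 - 2*x - 15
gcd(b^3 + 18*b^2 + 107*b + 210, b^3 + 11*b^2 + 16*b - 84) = b^2 + 13*b + 42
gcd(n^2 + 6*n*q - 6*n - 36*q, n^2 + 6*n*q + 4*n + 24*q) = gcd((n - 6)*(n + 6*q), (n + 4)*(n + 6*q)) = n + 6*q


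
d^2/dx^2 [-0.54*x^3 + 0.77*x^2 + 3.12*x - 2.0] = 1.54 - 3.24*x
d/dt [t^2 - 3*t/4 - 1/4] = 2*t - 3/4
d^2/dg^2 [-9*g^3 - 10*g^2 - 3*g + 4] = -54*g - 20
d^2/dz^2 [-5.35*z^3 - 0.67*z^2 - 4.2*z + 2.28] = -32.1*z - 1.34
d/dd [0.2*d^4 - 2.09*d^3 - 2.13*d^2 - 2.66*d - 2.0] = 0.8*d^3 - 6.27*d^2 - 4.26*d - 2.66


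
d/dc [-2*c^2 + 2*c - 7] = 2 - 4*c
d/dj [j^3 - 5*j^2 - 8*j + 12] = 3*j^2 - 10*j - 8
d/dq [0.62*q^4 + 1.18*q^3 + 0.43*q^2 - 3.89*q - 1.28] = 2.48*q^3 + 3.54*q^2 + 0.86*q - 3.89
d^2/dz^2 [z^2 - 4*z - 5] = 2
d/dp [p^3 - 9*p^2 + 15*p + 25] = 3*p^2 - 18*p + 15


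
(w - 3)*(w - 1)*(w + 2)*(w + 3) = w^4 + w^3 - 11*w^2 - 9*w + 18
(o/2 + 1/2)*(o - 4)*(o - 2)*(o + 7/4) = o^4/2 - 13*o^3/8 - 27*o^2/8 + 23*o/4 + 7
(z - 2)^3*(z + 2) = z^4 - 4*z^3 + 16*z - 16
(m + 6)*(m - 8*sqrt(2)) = m^2 - 8*sqrt(2)*m + 6*m - 48*sqrt(2)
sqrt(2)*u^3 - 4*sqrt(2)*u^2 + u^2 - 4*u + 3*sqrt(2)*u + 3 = (u - 3)*(u - 1)*(sqrt(2)*u + 1)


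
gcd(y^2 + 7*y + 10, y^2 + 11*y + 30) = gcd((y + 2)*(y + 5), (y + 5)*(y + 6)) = y + 5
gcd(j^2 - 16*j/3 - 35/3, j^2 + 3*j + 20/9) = j + 5/3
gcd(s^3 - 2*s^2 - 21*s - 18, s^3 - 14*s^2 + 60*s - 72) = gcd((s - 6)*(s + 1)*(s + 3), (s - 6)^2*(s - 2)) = s - 6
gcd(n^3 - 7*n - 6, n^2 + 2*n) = n + 2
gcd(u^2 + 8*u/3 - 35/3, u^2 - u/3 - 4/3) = 1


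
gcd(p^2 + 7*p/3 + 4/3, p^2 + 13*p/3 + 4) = p + 4/3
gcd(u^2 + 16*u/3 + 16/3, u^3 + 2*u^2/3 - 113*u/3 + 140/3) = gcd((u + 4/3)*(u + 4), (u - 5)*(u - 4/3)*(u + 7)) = 1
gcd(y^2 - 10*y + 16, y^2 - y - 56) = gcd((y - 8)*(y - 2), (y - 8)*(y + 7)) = y - 8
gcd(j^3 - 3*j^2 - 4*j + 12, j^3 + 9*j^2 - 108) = j - 3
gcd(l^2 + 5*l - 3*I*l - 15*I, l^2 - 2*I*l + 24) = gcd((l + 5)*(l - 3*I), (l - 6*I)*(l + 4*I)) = 1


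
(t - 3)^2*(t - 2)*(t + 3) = t^4 - 5*t^3 - 3*t^2 + 45*t - 54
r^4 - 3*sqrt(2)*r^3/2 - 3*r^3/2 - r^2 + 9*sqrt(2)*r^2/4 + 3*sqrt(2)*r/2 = r*(r - 2)*(r + 1/2)*(r - 3*sqrt(2)/2)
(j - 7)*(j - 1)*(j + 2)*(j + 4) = j^4 - 2*j^3 - 33*j^2 - 22*j + 56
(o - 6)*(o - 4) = o^2 - 10*o + 24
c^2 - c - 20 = (c - 5)*(c + 4)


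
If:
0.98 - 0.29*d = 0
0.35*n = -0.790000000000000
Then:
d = 3.38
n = -2.26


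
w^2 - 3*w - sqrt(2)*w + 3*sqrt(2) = (w - 3)*(w - sqrt(2))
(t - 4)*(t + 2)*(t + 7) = t^3 + 5*t^2 - 22*t - 56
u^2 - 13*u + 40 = (u - 8)*(u - 5)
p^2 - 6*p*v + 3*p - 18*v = (p + 3)*(p - 6*v)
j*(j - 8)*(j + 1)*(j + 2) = j^4 - 5*j^3 - 22*j^2 - 16*j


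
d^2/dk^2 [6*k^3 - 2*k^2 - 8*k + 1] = 36*k - 4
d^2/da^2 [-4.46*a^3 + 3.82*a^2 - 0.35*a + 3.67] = 7.64 - 26.76*a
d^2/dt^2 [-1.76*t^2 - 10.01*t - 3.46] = -3.52000000000000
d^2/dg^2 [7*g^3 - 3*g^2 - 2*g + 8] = 42*g - 6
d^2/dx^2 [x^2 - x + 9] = 2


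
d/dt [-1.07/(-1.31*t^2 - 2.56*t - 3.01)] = (-2.8034*t - 2.7392)/(1.31*t^2 + 2.56*t + 3.01)^2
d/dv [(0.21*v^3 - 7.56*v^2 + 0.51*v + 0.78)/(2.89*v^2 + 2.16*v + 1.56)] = (0.6069*v^4 + 0.907199999999996*v^3 - 16.8207*v^2 - 28.0956*v - 0.8892)/(8.3521*v^4 + 12.4848*v^3 + 13.6824*v^2 + 6.7392*v + 2.4336)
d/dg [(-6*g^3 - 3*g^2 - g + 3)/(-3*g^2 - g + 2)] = (18*g^4 + 12*g^3 - 36*g^2 + 6*g + 1)/(9*g^4 + 6*g^3 - 11*g^2 - 4*g + 4)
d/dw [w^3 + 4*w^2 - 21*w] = 3*w^2 + 8*w - 21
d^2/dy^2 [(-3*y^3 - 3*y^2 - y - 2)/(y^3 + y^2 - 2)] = 2*(-3*y^5 - 51*y^4 - 65*y^3 - 36*y^2 - 54*y - 16)/(y^9 + 3*y^8 + 3*y^7 - 5*y^6 - 12*y^5 - 6*y^4 + 12*y^3 + 12*y^2 - 8)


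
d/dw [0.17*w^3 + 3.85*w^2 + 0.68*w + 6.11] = 0.51*w^2 + 7.7*w + 0.68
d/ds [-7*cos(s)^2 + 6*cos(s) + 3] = 2*(7*cos(s) - 3)*sin(s)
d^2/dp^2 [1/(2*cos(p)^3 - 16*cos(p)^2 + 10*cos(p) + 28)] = ((23*cos(p) - 64*cos(2*p) + 9*cos(3*p))*(cos(p)^3 - 8*cos(p)^2 + 5*cos(p) + 14)/8 + (3*cos(p)^2 - 16*cos(p) + 5)^2*sin(p)^2)/(cos(p)^3 - 8*cos(p)^2 + 5*cos(p) + 14)^3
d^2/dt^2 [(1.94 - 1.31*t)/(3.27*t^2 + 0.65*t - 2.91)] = (-(1.31*t - 1.94)*(6.54*t + 0.65)*(13.08*t + 1.3) + (25.7022*t - 10.9846)*(3.27*t^2 + 0.65*t - 2.91))/(3.27*t^2 + 0.65*t - 2.91)^3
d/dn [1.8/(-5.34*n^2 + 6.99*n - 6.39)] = (19.224*n - 12.582)/(5.34*n^2 - 6.99*n + 6.39)^2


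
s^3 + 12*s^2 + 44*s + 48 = (s + 2)*(s + 4)*(s + 6)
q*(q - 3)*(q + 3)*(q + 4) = q^4 + 4*q^3 - 9*q^2 - 36*q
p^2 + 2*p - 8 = (p - 2)*(p + 4)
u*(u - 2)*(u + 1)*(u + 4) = u^4 + 3*u^3 - 6*u^2 - 8*u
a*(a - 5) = a^2 - 5*a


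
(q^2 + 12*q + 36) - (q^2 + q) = 11*q + 36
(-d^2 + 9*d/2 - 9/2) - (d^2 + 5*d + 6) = -2*d^2 - d/2 - 21/2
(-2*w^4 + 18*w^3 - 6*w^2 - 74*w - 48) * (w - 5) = -2*w^5 + 28*w^4 - 96*w^3 - 44*w^2 + 322*w + 240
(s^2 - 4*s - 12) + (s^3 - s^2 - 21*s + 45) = s^3 - 25*s + 33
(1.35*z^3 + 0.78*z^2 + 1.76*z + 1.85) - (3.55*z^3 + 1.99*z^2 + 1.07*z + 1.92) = -2.2*z^3 - 1.21*z^2 + 0.69*z - 0.0699999999999998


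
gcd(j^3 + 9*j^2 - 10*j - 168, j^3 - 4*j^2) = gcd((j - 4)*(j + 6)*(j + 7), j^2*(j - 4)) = j - 4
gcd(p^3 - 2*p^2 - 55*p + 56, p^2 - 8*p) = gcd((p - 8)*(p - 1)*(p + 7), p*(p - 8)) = p - 8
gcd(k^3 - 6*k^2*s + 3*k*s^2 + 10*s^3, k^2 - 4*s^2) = -k + 2*s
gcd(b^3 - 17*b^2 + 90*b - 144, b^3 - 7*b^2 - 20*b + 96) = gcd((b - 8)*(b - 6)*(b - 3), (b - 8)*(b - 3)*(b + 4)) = b^2 - 11*b + 24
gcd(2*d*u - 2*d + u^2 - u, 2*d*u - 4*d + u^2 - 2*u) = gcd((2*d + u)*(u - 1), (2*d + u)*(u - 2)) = 2*d + u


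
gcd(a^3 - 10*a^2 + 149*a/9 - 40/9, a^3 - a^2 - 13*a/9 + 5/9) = a^2 - 2*a + 5/9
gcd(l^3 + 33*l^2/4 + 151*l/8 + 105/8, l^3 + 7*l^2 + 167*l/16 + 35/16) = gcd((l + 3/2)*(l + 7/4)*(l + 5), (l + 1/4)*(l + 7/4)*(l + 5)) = l^2 + 27*l/4 + 35/4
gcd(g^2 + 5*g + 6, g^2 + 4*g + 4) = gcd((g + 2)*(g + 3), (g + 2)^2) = g + 2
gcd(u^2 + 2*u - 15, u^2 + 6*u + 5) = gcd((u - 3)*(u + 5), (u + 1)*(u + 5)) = u + 5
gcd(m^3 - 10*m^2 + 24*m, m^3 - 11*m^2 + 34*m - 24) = m^2 - 10*m + 24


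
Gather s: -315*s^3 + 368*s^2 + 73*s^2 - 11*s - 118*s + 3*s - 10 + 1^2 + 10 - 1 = -315*s^3 + 441*s^2 - 126*s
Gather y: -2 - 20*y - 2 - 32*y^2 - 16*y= -32*y^2 - 36*y - 4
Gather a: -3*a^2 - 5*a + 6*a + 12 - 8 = -3*a^2 + a + 4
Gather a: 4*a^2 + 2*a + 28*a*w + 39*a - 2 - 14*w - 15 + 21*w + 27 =4*a^2 + a*(28*w + 41) + 7*w + 10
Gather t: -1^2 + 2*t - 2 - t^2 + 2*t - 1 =-t^2 + 4*t - 4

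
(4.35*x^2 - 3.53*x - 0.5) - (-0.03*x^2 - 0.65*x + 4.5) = 4.38*x^2 - 2.88*x - 5.0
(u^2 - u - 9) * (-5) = -5*u^2 + 5*u + 45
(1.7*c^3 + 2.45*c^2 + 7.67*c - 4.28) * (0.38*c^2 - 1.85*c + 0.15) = 0.646*c^5 - 2.214*c^4 - 1.3629*c^3 - 15.4484*c^2 + 9.0685*c - 0.642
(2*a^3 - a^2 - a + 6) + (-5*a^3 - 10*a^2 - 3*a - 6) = -3*a^3 - 11*a^2 - 4*a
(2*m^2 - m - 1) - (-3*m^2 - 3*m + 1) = 5*m^2 + 2*m - 2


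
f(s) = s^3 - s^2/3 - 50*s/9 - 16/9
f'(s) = 3*s^2 - 2*s/3 - 50/9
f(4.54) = 59.71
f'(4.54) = 53.25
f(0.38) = -3.88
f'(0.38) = -5.38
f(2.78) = 1.69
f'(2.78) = 15.78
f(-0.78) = 1.88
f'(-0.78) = -3.21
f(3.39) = 14.52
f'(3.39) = 26.66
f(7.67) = 387.22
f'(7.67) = 165.82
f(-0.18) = -0.79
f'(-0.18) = -5.34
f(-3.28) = -22.43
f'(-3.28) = 28.91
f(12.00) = 1611.56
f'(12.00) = 418.44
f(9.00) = 650.22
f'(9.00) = 231.44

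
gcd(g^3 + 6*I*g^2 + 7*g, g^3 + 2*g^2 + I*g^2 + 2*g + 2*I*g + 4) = g - I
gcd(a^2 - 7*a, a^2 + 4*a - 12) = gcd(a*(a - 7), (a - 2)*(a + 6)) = 1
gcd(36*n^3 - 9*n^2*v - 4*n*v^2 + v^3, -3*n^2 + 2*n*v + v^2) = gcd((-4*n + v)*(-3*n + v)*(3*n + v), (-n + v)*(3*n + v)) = 3*n + v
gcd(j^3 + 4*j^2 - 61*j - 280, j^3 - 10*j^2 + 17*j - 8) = j - 8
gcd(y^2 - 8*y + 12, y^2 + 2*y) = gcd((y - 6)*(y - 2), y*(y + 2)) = 1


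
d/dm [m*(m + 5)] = 2*m + 5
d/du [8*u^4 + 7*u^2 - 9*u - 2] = 32*u^3 + 14*u - 9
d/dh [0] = 0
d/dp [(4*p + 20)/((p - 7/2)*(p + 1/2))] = 16*(-4*p^2 - 40*p + 53)/(16*p^4 - 96*p^3 + 88*p^2 + 168*p + 49)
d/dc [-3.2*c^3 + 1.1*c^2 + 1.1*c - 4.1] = -9.6*c^2 + 2.2*c + 1.1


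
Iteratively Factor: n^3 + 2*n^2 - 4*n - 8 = (n + 2)*(n^2 - 4) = (n - 2)*(n + 2)*(n + 2)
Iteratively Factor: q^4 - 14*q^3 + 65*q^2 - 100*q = (q - 5)*(q^3 - 9*q^2 + 20*q) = (q - 5)*(q - 4)*(q^2 - 5*q) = q*(q - 5)*(q - 4)*(q - 5)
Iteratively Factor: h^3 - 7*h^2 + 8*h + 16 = (h - 4)*(h^2 - 3*h - 4) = (h - 4)^2*(h + 1)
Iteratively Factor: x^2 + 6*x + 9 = (x + 3)*(x + 3)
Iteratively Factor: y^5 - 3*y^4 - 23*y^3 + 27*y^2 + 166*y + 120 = (y - 4)*(y^4 + y^3 - 19*y^2 - 49*y - 30) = (y - 4)*(y + 1)*(y^3 - 19*y - 30) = (y - 4)*(y + 1)*(y + 2)*(y^2 - 2*y - 15) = (y - 5)*(y - 4)*(y + 1)*(y + 2)*(y + 3)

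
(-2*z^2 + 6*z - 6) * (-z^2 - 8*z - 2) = 2*z^4 + 10*z^3 - 38*z^2 + 36*z + 12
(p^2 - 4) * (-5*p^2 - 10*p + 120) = -5*p^4 - 10*p^3 + 140*p^2 + 40*p - 480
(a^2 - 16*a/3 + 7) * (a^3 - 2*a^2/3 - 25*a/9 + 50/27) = a^5 - 6*a^4 + 70*a^3/9 + 12*a^2 - 2375*a/81 + 350/27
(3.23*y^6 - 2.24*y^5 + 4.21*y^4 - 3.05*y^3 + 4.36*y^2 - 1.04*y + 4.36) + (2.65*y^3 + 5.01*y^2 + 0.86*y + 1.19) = 3.23*y^6 - 2.24*y^5 + 4.21*y^4 - 0.4*y^3 + 9.37*y^2 - 0.18*y + 5.55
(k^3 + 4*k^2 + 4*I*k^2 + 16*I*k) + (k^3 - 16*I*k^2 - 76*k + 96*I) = 2*k^3 + 4*k^2 - 12*I*k^2 - 76*k + 16*I*k + 96*I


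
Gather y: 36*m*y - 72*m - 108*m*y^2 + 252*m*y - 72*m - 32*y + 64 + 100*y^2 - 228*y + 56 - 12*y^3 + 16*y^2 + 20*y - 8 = -144*m - 12*y^3 + y^2*(116 - 108*m) + y*(288*m - 240) + 112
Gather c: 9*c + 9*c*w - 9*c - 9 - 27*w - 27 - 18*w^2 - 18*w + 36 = 9*c*w - 18*w^2 - 45*w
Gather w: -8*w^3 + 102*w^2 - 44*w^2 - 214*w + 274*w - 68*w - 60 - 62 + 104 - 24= -8*w^3 + 58*w^2 - 8*w - 42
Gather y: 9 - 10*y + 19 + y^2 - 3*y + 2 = y^2 - 13*y + 30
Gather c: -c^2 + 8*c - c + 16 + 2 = -c^2 + 7*c + 18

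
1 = 1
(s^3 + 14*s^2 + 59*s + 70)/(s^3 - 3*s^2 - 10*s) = (s^2 + 12*s + 35)/(s*(s - 5))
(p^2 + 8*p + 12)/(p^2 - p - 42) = (p + 2)/(p - 7)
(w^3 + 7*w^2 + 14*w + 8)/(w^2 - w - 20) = (w^2 + 3*w + 2)/(w - 5)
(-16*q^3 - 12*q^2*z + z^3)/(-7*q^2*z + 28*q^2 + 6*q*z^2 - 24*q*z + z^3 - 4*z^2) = (16*q^3 + 12*q^2*z - z^3)/(7*q^2*z - 28*q^2 - 6*q*z^2 + 24*q*z - z^3 + 4*z^2)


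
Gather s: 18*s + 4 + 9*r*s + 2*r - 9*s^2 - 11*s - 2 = 2*r - 9*s^2 + s*(9*r + 7) + 2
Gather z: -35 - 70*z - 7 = -70*z - 42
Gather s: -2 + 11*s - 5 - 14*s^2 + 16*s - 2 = -14*s^2 + 27*s - 9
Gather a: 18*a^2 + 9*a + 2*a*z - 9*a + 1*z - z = 18*a^2 + 2*a*z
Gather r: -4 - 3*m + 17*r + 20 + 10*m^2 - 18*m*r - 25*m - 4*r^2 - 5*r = 10*m^2 - 28*m - 4*r^2 + r*(12 - 18*m) + 16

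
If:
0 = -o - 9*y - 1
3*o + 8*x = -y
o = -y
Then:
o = 1/8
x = -1/32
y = -1/8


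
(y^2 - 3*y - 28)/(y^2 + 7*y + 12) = (y - 7)/(y + 3)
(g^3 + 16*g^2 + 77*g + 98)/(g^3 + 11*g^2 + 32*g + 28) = (g + 7)/(g + 2)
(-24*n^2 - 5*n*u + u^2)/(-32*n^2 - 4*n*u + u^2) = (3*n + u)/(4*n + u)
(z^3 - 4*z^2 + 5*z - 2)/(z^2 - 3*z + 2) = z - 1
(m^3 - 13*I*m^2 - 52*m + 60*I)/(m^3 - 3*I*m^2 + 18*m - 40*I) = (m - 6*I)/(m + 4*I)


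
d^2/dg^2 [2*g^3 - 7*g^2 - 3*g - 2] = 12*g - 14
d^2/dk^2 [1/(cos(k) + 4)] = (sin(k)^2 + 4*cos(k) + 1)/(cos(k) + 4)^3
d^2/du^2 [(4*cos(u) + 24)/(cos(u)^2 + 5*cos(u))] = 4*(-19*sin(u)^4/cos(u)^3 + sin(u)^2 - 89 - 152/cos(u) + 180/cos(u)^2 + 319/cos(u)^3)/(cos(u) + 5)^3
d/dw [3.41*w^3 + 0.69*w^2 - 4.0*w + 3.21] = 10.23*w^2 + 1.38*w - 4.0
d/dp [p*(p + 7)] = 2*p + 7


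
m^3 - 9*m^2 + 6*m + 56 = (m - 7)*(m - 4)*(m + 2)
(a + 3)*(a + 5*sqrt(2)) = a^2 + 3*a + 5*sqrt(2)*a + 15*sqrt(2)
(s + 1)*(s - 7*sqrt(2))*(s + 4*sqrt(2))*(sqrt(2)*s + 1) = sqrt(2)*s^4 - 5*s^3 + sqrt(2)*s^3 - 59*sqrt(2)*s^2 - 5*s^2 - 59*sqrt(2)*s - 56*s - 56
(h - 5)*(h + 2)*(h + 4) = h^3 + h^2 - 22*h - 40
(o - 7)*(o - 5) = o^2 - 12*o + 35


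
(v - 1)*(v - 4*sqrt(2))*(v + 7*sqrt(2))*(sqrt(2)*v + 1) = sqrt(2)*v^4 - sqrt(2)*v^3 + 7*v^3 - 53*sqrt(2)*v^2 - 7*v^2 - 56*v + 53*sqrt(2)*v + 56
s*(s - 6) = s^2 - 6*s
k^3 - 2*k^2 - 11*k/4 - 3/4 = (k - 3)*(k + 1/2)^2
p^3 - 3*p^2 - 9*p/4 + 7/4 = (p - 7/2)*(p - 1/2)*(p + 1)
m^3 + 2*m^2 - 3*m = m*(m - 1)*(m + 3)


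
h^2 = h^2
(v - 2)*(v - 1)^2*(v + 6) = v^4 + 2*v^3 - 19*v^2 + 28*v - 12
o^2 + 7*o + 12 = (o + 3)*(o + 4)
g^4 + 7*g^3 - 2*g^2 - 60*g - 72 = (g - 3)*(g + 2)^2*(g + 6)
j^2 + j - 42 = (j - 6)*(j + 7)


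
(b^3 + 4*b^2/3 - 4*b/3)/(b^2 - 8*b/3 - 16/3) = b*(-3*b^2 - 4*b + 4)/(-3*b^2 + 8*b + 16)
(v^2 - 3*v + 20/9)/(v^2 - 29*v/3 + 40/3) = (v - 4/3)/(v - 8)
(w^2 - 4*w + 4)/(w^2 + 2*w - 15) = (w^2 - 4*w + 4)/(w^2 + 2*w - 15)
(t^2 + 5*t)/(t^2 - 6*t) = (t + 5)/(t - 6)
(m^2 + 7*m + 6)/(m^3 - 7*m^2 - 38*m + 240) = (m + 1)/(m^2 - 13*m + 40)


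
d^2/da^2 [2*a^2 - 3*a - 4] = 4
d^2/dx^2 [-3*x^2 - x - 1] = -6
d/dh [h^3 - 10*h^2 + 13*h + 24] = 3*h^2 - 20*h + 13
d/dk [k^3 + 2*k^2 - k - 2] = 3*k^2 + 4*k - 1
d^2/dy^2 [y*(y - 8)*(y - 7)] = 6*y - 30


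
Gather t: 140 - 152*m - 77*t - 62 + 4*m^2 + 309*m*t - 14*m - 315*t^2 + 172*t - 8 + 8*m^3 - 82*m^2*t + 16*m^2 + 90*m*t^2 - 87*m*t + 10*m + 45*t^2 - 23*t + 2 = 8*m^3 + 20*m^2 - 156*m + t^2*(90*m - 270) + t*(-82*m^2 + 222*m + 72) + 72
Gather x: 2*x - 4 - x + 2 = x - 2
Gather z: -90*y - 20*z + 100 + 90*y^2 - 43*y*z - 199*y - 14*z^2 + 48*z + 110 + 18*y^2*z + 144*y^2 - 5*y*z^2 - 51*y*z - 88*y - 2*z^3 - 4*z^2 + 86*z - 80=234*y^2 - 377*y - 2*z^3 + z^2*(-5*y - 18) + z*(18*y^2 - 94*y + 114) + 130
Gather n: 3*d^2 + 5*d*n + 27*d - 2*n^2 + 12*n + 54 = 3*d^2 + 27*d - 2*n^2 + n*(5*d + 12) + 54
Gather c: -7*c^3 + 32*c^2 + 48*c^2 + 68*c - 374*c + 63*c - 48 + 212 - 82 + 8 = -7*c^3 + 80*c^2 - 243*c + 90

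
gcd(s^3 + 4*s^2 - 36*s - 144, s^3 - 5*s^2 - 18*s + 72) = s^2 - 2*s - 24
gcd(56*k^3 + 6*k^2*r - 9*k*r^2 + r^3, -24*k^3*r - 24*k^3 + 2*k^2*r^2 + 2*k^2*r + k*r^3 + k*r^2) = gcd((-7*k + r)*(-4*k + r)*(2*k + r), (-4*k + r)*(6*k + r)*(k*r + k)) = -4*k + r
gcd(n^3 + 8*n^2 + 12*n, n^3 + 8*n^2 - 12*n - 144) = n + 6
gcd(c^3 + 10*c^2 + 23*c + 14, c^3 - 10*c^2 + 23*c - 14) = 1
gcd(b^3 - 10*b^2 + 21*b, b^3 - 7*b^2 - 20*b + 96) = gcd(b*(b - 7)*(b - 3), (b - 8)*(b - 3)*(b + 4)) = b - 3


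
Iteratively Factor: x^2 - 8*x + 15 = (x - 5)*(x - 3)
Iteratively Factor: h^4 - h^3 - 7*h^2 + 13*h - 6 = (h + 3)*(h^3 - 4*h^2 + 5*h - 2) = (h - 2)*(h + 3)*(h^2 - 2*h + 1) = (h - 2)*(h - 1)*(h + 3)*(h - 1)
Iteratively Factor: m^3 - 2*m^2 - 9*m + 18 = (m - 3)*(m^2 + m - 6) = (m - 3)*(m + 3)*(m - 2)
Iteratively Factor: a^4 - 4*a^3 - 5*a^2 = (a - 5)*(a^3 + a^2) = a*(a - 5)*(a^2 + a) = a*(a - 5)*(a + 1)*(a)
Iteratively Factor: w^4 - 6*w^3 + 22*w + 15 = (w - 3)*(w^3 - 3*w^2 - 9*w - 5) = (w - 3)*(w + 1)*(w^2 - 4*w - 5) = (w - 3)*(w + 1)^2*(w - 5)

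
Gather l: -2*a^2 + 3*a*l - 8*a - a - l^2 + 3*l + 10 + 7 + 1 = -2*a^2 - 9*a - l^2 + l*(3*a + 3) + 18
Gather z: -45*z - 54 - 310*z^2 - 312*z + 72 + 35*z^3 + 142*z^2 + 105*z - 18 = 35*z^3 - 168*z^2 - 252*z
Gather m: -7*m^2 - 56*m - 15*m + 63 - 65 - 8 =-7*m^2 - 71*m - 10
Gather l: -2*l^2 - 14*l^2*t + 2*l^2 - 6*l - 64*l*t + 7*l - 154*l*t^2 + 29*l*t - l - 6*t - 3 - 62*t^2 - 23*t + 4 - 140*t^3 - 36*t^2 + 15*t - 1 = -14*l^2*t + l*(-154*t^2 - 35*t) - 140*t^3 - 98*t^2 - 14*t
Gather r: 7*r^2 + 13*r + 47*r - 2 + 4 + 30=7*r^2 + 60*r + 32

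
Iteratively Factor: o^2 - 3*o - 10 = (o - 5)*(o + 2)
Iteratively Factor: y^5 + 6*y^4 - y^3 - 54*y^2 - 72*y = (y + 2)*(y^4 + 4*y^3 - 9*y^2 - 36*y) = (y - 3)*(y + 2)*(y^3 + 7*y^2 + 12*y) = (y - 3)*(y + 2)*(y + 4)*(y^2 + 3*y) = y*(y - 3)*(y + 2)*(y + 4)*(y + 3)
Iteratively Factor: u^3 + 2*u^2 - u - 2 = (u + 2)*(u^2 - 1) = (u - 1)*(u + 2)*(u + 1)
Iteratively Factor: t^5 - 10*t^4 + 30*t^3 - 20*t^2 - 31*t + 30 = (t + 1)*(t^4 - 11*t^3 + 41*t^2 - 61*t + 30) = (t - 2)*(t + 1)*(t^3 - 9*t^2 + 23*t - 15) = (t - 2)*(t - 1)*(t + 1)*(t^2 - 8*t + 15) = (t - 5)*(t - 2)*(t - 1)*(t + 1)*(t - 3)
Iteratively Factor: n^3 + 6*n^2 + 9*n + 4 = (n + 1)*(n^2 + 5*n + 4) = (n + 1)*(n + 4)*(n + 1)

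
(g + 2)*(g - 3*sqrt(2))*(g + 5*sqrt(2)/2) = g^3 - sqrt(2)*g^2/2 + 2*g^2 - 15*g - sqrt(2)*g - 30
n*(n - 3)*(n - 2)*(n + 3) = n^4 - 2*n^3 - 9*n^2 + 18*n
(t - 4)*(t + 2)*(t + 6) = t^3 + 4*t^2 - 20*t - 48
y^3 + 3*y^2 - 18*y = y*(y - 3)*(y + 6)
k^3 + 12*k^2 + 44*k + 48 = (k + 2)*(k + 4)*(k + 6)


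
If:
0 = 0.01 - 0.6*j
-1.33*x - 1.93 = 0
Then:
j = 0.02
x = -1.45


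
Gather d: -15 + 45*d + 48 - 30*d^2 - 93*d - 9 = -30*d^2 - 48*d + 24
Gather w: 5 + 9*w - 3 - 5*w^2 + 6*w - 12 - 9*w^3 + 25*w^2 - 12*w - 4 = -9*w^3 + 20*w^2 + 3*w - 14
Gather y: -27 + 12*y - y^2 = -y^2 + 12*y - 27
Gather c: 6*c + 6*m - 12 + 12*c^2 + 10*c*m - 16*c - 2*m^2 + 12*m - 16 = 12*c^2 + c*(10*m - 10) - 2*m^2 + 18*m - 28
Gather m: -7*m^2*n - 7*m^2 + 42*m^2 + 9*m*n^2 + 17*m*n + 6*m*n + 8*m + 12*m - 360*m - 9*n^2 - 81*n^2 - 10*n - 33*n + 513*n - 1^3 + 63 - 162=m^2*(35 - 7*n) + m*(9*n^2 + 23*n - 340) - 90*n^2 + 470*n - 100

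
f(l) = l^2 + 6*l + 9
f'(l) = 2*l + 6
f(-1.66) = 1.80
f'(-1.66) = 2.68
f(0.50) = 12.25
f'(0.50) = 7.00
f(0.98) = 15.84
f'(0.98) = 7.96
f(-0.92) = 4.33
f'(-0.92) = 4.16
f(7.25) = 105.06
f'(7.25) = 20.50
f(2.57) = 31.02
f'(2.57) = 11.14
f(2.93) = 35.16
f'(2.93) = 11.86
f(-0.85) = 4.62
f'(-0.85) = 4.30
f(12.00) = 225.00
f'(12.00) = 30.00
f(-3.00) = 0.00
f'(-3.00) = 0.00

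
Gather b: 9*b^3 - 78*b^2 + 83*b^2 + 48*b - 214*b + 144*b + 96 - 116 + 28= 9*b^3 + 5*b^2 - 22*b + 8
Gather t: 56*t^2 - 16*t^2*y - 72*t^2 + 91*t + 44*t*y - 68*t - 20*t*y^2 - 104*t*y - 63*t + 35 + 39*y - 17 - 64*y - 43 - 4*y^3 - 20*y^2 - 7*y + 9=t^2*(-16*y - 16) + t*(-20*y^2 - 60*y - 40) - 4*y^3 - 20*y^2 - 32*y - 16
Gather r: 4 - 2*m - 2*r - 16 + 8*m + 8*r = 6*m + 6*r - 12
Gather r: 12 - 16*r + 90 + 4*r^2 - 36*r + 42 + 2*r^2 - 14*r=6*r^2 - 66*r + 144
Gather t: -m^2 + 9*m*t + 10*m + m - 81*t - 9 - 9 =-m^2 + 11*m + t*(9*m - 81) - 18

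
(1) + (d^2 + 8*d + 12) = d^2 + 8*d + 13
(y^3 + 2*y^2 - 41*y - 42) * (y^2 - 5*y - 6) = y^5 - 3*y^4 - 57*y^3 + 151*y^2 + 456*y + 252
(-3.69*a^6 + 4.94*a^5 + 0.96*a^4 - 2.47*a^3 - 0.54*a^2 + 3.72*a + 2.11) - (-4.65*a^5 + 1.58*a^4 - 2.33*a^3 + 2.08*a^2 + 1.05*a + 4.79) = -3.69*a^6 + 9.59*a^5 - 0.62*a^4 - 0.14*a^3 - 2.62*a^2 + 2.67*a - 2.68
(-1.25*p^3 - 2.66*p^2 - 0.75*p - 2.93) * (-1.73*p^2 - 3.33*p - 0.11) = 2.1625*p^5 + 8.7643*p^4 + 10.2928*p^3 + 7.859*p^2 + 9.8394*p + 0.3223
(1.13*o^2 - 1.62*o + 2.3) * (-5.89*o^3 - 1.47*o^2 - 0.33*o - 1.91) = -6.6557*o^5 + 7.8807*o^4 - 11.5385*o^3 - 5.0047*o^2 + 2.3352*o - 4.393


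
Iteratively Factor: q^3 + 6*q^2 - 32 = (q + 4)*(q^2 + 2*q - 8) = (q - 2)*(q + 4)*(q + 4)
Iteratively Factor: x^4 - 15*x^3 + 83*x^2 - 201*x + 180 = (x - 3)*(x^3 - 12*x^2 + 47*x - 60) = (x - 4)*(x - 3)*(x^2 - 8*x + 15) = (x - 4)*(x - 3)^2*(x - 5)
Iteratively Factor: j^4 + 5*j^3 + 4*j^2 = (j)*(j^3 + 5*j^2 + 4*j) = j*(j + 4)*(j^2 + j) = j^2*(j + 4)*(j + 1)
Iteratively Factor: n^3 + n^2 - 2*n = (n + 2)*(n^2 - n) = (n - 1)*(n + 2)*(n)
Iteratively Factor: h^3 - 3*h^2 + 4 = (h - 2)*(h^2 - h - 2) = (h - 2)^2*(h + 1)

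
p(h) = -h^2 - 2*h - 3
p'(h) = -2*h - 2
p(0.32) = -3.74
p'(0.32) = -2.64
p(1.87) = -10.24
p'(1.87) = -5.74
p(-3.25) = -7.06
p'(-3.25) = 4.50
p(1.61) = -8.81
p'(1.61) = -5.22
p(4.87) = -36.46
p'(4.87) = -11.74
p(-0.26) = -2.55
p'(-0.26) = -1.48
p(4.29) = -29.98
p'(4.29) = -10.58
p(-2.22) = -3.49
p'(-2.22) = 2.44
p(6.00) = -51.00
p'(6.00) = -14.00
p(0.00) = -3.00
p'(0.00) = -2.00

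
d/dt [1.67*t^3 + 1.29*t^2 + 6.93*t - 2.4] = 5.01*t^2 + 2.58*t + 6.93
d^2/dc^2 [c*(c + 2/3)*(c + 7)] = 6*c + 46/3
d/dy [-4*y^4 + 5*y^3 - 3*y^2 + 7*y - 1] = -16*y^3 + 15*y^2 - 6*y + 7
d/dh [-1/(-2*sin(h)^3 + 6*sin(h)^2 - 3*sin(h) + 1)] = 3*(4*sin(h) + cos(2*h) - 2)*cos(h)/(2*sin(h)^3 - 6*sin(h)^2 + 3*sin(h) - 1)^2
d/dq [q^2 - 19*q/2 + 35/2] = 2*q - 19/2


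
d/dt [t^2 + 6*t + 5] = 2*t + 6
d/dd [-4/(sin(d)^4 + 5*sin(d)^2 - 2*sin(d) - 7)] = 8*(2*sin(d)^3 + 5*sin(d) - 1)*cos(d)/(sin(d)^4 + 5*sin(d)^2 - 2*sin(d) - 7)^2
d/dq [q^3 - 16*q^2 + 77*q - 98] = 3*q^2 - 32*q + 77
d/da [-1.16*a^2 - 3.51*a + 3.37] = -2.32*a - 3.51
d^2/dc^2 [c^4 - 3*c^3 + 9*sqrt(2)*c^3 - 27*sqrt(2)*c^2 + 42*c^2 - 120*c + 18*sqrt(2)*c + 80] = 12*c^2 - 18*c + 54*sqrt(2)*c - 54*sqrt(2) + 84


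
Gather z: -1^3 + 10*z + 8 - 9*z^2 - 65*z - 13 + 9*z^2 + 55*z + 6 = 0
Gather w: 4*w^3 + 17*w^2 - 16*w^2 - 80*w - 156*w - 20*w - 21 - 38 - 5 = 4*w^3 + w^2 - 256*w - 64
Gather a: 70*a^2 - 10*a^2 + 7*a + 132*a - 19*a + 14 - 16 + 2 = 60*a^2 + 120*a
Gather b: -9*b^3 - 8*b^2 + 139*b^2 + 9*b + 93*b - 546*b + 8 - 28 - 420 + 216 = -9*b^3 + 131*b^2 - 444*b - 224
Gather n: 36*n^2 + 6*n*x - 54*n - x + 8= 36*n^2 + n*(6*x - 54) - x + 8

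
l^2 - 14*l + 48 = (l - 8)*(l - 6)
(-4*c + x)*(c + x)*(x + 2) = -4*c^2*x - 8*c^2 - 3*c*x^2 - 6*c*x + x^3 + 2*x^2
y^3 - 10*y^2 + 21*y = y*(y - 7)*(y - 3)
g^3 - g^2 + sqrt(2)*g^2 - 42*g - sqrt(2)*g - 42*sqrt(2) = (g - 7)*(g + 6)*(g + sqrt(2))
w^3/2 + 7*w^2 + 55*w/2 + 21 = (w/2 + 1/2)*(w + 6)*(w + 7)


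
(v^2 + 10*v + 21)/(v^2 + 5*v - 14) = (v + 3)/(v - 2)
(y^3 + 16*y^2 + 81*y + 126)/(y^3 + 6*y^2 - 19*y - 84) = (y + 6)/(y - 4)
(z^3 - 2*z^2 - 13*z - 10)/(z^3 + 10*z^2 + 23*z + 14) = (z - 5)/(z + 7)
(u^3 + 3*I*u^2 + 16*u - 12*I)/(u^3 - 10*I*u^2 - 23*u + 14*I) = (u + 6*I)/(u - 7*I)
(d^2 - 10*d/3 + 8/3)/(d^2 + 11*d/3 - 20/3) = (d - 2)/(d + 5)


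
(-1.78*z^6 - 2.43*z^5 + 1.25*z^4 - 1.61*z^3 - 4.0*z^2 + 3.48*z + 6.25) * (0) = 0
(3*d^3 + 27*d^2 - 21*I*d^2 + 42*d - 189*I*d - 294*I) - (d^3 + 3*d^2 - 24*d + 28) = 2*d^3 + 24*d^2 - 21*I*d^2 + 66*d - 189*I*d - 28 - 294*I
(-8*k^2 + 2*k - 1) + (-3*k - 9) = -8*k^2 - k - 10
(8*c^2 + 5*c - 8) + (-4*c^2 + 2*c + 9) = 4*c^2 + 7*c + 1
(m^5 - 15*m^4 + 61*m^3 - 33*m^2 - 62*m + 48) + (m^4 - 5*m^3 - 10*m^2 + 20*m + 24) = m^5 - 14*m^4 + 56*m^3 - 43*m^2 - 42*m + 72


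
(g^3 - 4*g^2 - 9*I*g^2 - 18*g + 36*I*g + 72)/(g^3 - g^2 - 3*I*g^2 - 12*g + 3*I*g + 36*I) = (g - 6*I)/(g + 3)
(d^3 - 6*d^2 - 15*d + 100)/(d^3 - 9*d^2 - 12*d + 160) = (d - 5)/(d - 8)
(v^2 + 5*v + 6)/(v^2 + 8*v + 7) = (v^2 + 5*v + 6)/(v^2 + 8*v + 7)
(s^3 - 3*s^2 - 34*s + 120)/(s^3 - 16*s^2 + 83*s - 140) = (s + 6)/(s - 7)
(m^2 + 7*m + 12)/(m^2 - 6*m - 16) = (m^2 + 7*m + 12)/(m^2 - 6*m - 16)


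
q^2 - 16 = (q - 4)*(q + 4)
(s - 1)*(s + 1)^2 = s^3 + s^2 - s - 1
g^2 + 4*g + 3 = (g + 1)*(g + 3)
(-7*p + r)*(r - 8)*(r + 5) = -7*p*r^2 + 21*p*r + 280*p + r^3 - 3*r^2 - 40*r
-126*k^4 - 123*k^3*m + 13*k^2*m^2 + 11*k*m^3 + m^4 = (-3*k + m)*(k + m)*(6*k + m)*(7*k + m)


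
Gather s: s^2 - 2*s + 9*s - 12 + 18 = s^2 + 7*s + 6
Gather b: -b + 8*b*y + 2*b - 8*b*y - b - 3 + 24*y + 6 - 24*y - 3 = 0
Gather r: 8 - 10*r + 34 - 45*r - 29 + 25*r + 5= 18 - 30*r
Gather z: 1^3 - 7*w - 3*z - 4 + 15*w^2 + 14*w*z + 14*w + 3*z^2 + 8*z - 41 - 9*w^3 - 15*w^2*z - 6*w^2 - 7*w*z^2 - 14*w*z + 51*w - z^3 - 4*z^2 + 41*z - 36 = -9*w^3 + 9*w^2 + 58*w - z^3 + z^2*(-7*w - 1) + z*(46 - 15*w^2) - 80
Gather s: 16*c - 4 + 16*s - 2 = 16*c + 16*s - 6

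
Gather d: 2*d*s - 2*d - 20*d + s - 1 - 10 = d*(2*s - 22) + s - 11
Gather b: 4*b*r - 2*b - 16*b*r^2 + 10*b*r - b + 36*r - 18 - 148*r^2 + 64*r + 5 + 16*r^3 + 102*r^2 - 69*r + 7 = b*(-16*r^2 + 14*r - 3) + 16*r^3 - 46*r^2 + 31*r - 6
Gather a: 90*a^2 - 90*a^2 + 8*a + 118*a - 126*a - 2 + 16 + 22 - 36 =0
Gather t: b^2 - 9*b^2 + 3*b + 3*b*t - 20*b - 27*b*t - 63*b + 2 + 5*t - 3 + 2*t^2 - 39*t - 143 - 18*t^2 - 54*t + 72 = -8*b^2 - 80*b - 16*t^2 + t*(-24*b - 88) - 72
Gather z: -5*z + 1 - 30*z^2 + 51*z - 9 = -30*z^2 + 46*z - 8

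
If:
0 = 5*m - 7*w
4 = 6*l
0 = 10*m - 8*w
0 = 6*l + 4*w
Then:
No Solution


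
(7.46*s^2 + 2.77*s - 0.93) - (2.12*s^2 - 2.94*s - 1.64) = 5.34*s^2 + 5.71*s + 0.71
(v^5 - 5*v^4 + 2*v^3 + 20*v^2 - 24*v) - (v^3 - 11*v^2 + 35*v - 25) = v^5 - 5*v^4 + v^3 + 31*v^2 - 59*v + 25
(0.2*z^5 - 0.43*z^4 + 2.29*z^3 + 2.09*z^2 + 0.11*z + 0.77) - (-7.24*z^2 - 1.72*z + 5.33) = 0.2*z^5 - 0.43*z^4 + 2.29*z^3 + 9.33*z^2 + 1.83*z - 4.56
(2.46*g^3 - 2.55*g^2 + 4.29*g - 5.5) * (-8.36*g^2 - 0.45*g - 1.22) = -20.5656*g^5 + 20.211*g^4 - 37.7181*g^3 + 47.1605*g^2 - 2.7588*g + 6.71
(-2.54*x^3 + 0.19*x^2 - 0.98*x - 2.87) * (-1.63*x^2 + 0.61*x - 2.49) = 4.1402*x^5 - 1.8591*x^4 + 8.0379*x^3 + 3.6072*x^2 + 0.6895*x + 7.1463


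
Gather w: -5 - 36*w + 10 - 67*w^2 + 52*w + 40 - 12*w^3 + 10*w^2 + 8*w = -12*w^3 - 57*w^2 + 24*w + 45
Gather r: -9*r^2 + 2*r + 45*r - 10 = -9*r^2 + 47*r - 10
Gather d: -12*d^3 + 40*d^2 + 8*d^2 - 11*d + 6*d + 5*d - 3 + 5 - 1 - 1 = -12*d^3 + 48*d^2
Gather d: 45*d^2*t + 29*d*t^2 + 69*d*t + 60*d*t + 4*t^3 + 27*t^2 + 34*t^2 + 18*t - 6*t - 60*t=45*d^2*t + d*(29*t^2 + 129*t) + 4*t^3 + 61*t^2 - 48*t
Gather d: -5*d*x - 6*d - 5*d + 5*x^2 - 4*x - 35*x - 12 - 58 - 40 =d*(-5*x - 11) + 5*x^2 - 39*x - 110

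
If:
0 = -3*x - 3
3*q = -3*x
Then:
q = 1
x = -1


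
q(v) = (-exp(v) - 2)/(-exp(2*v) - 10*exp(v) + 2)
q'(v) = (-exp(v) - 2)*(2*exp(2*v) + 10*exp(v))/(-exp(2*v) - 10*exp(v) + 2)^2 - exp(v)/(-exp(2*v) - 10*exp(v) + 2)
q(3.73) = 0.02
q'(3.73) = -0.02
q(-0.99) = 1.28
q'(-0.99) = -2.55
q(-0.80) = 0.91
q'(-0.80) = -1.48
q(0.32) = 0.25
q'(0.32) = -0.22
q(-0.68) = 0.75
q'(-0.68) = -1.11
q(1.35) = 0.11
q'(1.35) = -0.08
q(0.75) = 0.17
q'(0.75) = -0.13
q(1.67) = 0.09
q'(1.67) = -0.06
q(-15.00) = -1.00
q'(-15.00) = 0.00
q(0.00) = 0.33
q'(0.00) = -0.33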